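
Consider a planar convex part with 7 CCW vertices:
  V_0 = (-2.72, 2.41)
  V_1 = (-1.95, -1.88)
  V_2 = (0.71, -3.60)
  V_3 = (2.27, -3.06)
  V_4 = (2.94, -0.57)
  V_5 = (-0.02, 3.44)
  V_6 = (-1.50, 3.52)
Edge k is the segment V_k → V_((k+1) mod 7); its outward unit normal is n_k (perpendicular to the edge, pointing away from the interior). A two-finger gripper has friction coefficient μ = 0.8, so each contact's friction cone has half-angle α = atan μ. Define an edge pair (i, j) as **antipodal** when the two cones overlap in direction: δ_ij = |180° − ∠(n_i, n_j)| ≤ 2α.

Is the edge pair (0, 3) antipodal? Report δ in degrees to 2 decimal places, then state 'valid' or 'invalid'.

δ = 25.24°, valid

α = atan 0.8 = 38.66°;  2α = 77.32°
edge 0: e_0 = (+0.77, -4.29);  n_0 = (-0.9843, -0.1767)
edge 3: e_3 = (+0.67, +2.49);  n_3 = (+0.9657, -0.2598)
∠(n_0, n_3) = 154.76°
δ = |180° − 154.76°| = 25.24°
25.24° ≤ 2α = 77.32°  →  valid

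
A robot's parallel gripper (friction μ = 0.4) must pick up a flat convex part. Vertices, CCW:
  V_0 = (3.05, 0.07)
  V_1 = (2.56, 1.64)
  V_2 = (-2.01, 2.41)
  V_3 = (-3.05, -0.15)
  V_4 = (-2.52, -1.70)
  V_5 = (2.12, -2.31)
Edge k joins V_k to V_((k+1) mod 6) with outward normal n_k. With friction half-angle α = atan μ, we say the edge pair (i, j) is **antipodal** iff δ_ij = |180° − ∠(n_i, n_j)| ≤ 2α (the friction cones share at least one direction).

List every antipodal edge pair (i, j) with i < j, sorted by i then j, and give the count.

α = atan 0.4 = 21.80°;  2α = 43.60°
n_0 = (+0.9546, +0.2979)
n_1 = (+0.1661, +0.9861)
n_2 = (-0.9265, +0.3764)
n_3 = (-0.9462, -0.3235)
n_4 = (-0.1303, -0.9915)
n_5 = (+0.9314, -0.3640)
  (0,1): δ = 116.90°  ·
  (0,2): δ = 39.44°  ✓
  (0,3): δ = 1.54°  ✓
  (0,4): δ = 65.18°  ·
  (0,5): δ = 141.32°  ·
  (1,2): δ = 102.55°  ·
  (1,3): δ = 61.56°  ·
  (1,4): δ = 2.07°  ✓
  (1,5): δ = 78.22°  ·
  (2,3): δ = 139.01°  ·
  (2,4): δ = 75.38°  ·
  (2,5): δ = 0.77°  ✓
  (3,4): δ = 116.37°  ·
  (3,5): δ = 40.22°  ✓
  (4,5): δ = 103.85°  ·
antipodal pairs: 5

count = 5; pairs: (0,2), (0,3), (1,4), (2,5), (3,5)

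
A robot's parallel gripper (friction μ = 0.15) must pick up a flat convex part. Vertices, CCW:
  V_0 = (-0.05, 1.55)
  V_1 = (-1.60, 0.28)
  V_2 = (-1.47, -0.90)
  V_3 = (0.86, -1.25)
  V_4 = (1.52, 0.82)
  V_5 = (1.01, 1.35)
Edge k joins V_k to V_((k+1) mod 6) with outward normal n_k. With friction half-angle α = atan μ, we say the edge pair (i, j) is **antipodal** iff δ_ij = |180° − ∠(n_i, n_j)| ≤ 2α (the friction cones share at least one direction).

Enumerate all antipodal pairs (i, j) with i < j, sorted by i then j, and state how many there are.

count = 1; pairs: (2,5)

α = atan 0.15 = 8.53°;  2α = 17.06°
n_0 = (-0.6338, +0.7735)
n_1 = (-0.9940, -0.1095)
n_2 = (-0.1485, -0.9889)
n_3 = (+0.9527, -0.3038)
n_4 = (+0.7206, +0.6934)
n_5 = (+0.1854, +0.9827)
  (0,1): δ = 123.04°  ·
  (0,2): δ = 47.87°  ·
  (0,3): δ = 32.99°  ·
  (0,4): δ = 94.57°  ·
  (0,5): δ = 129.99°  ·
  (1,2): δ = 104.83°  ·
  (1,3): δ = 23.97°  ·
  (1,4): δ = 37.61°  ·
  (1,5): δ = 73.03°  ·
  (2,3): δ = 99.14°  ·
  (2,4): δ = 37.56°  ·
  (2,5): δ = 2.14°  ✓
  (3,4): δ = 118.42°  ·
  (3,5): δ = 83.00°  ·
  (4,5): δ = 144.58°  ·
antipodal pairs: 1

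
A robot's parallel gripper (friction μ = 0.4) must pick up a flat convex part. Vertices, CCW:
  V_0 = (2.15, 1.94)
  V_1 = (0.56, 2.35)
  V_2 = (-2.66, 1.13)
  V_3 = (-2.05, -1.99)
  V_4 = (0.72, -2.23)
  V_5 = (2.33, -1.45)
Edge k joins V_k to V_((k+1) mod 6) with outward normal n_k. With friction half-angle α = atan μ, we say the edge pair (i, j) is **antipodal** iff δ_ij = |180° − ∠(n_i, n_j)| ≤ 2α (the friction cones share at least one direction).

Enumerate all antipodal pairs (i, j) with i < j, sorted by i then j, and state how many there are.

α = atan 0.4 = 21.80°;  2α = 43.60°
n_0 = (+0.2497, +0.9683)
n_1 = (-0.3543, +0.9351)
n_2 = (-0.9814, -0.1919)
n_3 = (-0.0863, -0.9963)
n_4 = (+0.4360, -0.8999)
n_5 = (+0.9986, +0.0530)
  (0,1): δ = 144.79°  ·
  (0,2): δ = 64.48°  ·
  (0,3): δ = 9.51°  ✓
  (0,4): δ = 40.31°  ✓
  (0,5): δ = 107.50°  ·
  (1,2): δ = 99.69°  ·
  (1,3): δ = 25.70°  ✓
  (1,4): δ = 5.10°  ✓
  (1,5): δ = 72.29°  ·
  (2,3): δ = 106.01°  ·
  (2,4): δ = 75.21°  ·
  (2,5): δ = 8.02°  ✓
  (3,4): δ = 149.20°  ·
  (3,5): δ = 82.01°  ·
  (4,5): δ = 112.81°  ·
antipodal pairs: 5

count = 5; pairs: (0,3), (0,4), (1,3), (1,4), (2,5)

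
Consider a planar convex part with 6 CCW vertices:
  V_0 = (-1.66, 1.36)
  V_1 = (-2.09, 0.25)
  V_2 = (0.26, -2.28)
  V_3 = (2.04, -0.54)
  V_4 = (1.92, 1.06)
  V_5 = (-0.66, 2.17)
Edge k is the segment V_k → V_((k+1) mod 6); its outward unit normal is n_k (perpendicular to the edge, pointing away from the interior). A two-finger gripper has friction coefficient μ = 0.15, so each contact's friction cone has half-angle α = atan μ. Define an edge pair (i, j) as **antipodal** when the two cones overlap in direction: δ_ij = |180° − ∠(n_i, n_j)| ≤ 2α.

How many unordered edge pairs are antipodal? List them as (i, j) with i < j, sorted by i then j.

count = 1; pairs: (2,5)

α = atan 0.15 = 8.53°;  2α = 17.06°
n_0 = (-0.9325, +0.3612)
n_1 = (-0.7327, -0.6806)
n_2 = (+0.6990, -0.7151)
n_3 = (+0.9972, +0.0748)
n_4 = (+0.3952, +0.9186)
n_5 = (-0.6294, +0.7771)
  (0,1): δ = 115.94°  ·
  (0,2): δ = 24.48°  ·
  (0,3): δ = 25.46°  ·
  (0,4): δ = 87.90°  ·
  (0,5): δ = 150.18°  ·
  (1,2): δ = 88.54°  ·
  (1,3): δ = 38.60°  ·
  (1,4): δ = 23.83°  ·
  (1,5): δ = 86.12°  ·
  (2,3): δ = 130.06°  ·
  (2,4): δ = 67.63°  ·
  (2,5): δ = 5.34°  ✓
  (3,4): δ = 117.57°  ·
  (3,5): δ = 55.28°  ·
  (4,5): δ = 117.71°  ·
antipodal pairs: 1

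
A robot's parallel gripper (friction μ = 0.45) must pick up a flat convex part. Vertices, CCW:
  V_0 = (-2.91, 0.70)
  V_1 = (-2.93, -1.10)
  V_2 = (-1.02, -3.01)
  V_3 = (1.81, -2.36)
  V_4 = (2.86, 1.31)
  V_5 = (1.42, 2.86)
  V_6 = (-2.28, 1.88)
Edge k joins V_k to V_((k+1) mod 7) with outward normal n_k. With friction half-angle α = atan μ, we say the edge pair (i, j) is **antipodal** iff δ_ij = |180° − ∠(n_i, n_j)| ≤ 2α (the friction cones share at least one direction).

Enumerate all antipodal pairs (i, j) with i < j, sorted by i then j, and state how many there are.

count = 5; pairs: (0,3), (0,4), (1,4), (2,5), (3,6)

α = atan 0.45 = 24.23°;  2α = 48.46°
n_0 = (-0.9999, +0.0111)
n_1 = (-0.7071, -0.7071)
n_2 = (+0.2239, -0.9746)
n_3 = (+0.9614, -0.2751)
n_4 = (+0.7326, +0.6806)
n_5 = (-0.2560, +0.9667)
n_6 = (-0.8821, +0.4710)
  (0,1): δ = 134.36°  ·
  (0,2): δ = 76.43°  ·
  (0,3): δ = 15.33°  ✓
  (0,4): δ = 43.53°  ✓
  (0,5): δ = 105.47°  ·
  (0,6): δ = 152.54°  ·
  (1,2): δ = 122.06°  ·
  (1,3): δ = 60.97°  ·
  (1,4): δ = 2.11°  ✓
  (1,5): δ = 59.83°  ·
  (1,6): δ = 106.90°  ·
  (2,3): δ = 118.90°  ·
  (2,4): δ = 60.04°  ·
  (2,5): δ = 1.90°  ✓
  (2,6): δ = 48.97°  ·
  (3,4): δ = 121.14°  ·
  (3,5): δ = 59.20°  ·
  (3,6): δ = 12.13°  ✓
  (4,5): δ = 118.06°  ·
  (4,6): δ = 70.99°  ·
  (5,6): δ = 132.93°  ·
antipodal pairs: 5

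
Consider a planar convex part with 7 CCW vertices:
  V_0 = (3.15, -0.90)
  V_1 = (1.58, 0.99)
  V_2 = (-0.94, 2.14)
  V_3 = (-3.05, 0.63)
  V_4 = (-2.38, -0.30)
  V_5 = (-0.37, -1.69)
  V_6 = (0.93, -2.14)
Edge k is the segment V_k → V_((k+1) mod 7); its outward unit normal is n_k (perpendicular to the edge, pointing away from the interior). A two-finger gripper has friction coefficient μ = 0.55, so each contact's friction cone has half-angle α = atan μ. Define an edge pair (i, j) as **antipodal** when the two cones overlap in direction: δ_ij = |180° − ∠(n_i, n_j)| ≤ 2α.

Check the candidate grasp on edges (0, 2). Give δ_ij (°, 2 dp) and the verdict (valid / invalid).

α = atan 0.55 = 28.81°;  2α = 57.62°
edge 0: e_0 = (-1.57, +1.89);  n_0 = (+0.7692, +0.6390)
edge 2: e_2 = (-2.11, -1.51);  n_2 = (-0.5820, +0.8132)
∠(n_0, n_2) = 85.87°
δ = |180° − 85.87°| = 94.13°
94.13° > 2α = 57.62°  →  invalid

δ = 94.13°, invalid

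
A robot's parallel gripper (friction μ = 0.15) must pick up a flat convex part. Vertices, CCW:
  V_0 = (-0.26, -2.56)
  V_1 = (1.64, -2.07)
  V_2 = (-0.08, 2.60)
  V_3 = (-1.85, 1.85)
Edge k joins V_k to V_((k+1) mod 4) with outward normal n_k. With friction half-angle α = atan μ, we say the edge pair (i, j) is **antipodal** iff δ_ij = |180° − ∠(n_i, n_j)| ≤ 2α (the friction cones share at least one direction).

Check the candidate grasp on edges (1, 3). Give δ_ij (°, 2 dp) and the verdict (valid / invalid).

α = atan 0.15 = 8.53°;  2α = 17.06°
edge 1: e_1 = (-1.72, +4.67);  n_1 = (+0.9384, +0.3456)
edge 3: e_3 = (+1.59, -4.41);  n_3 = (-0.9407, -0.3392)
∠(n_1, n_3) = 179.61°
δ = |180° − 179.61°| = 0.39°
0.39° ≤ 2α = 17.06°  →  valid

δ = 0.39°, valid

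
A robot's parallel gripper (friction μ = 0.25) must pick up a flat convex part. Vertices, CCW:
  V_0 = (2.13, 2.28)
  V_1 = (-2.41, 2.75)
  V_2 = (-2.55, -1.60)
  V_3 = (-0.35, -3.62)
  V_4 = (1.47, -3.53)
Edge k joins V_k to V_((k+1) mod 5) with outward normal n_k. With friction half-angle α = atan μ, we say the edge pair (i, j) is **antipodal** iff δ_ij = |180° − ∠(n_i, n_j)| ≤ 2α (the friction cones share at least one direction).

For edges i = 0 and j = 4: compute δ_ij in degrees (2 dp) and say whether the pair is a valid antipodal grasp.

δ = 89.43°, invalid

α = atan 0.25 = 14.04°;  2α = 28.07°
edge 0: e_0 = (-4.54, +0.47);  n_0 = (+0.1030, +0.9947)
edge 4: e_4 = (+0.66, +5.81);  n_4 = (+0.9936, -0.1129)
∠(n_0, n_4) = 90.57°
δ = |180° − 90.57°| = 89.43°
89.43° > 2α = 28.07°  →  invalid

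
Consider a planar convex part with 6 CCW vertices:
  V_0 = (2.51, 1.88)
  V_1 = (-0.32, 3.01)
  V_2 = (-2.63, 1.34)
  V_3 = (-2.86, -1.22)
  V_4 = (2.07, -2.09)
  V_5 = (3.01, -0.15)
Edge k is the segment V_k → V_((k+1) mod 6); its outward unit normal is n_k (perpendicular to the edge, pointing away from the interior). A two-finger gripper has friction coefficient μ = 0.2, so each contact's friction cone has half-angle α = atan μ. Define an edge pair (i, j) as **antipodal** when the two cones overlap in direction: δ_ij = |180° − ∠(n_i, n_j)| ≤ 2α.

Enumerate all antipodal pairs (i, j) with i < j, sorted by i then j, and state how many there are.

α = atan 0.2 = 11.31°;  2α = 22.62°
n_0 = (+0.3708, +0.9287)
n_1 = (-0.5859, +0.8104)
n_2 = (-0.9960, +0.0895)
n_3 = (-0.1738, -0.9848)
n_4 = (+0.8999, -0.4360)
n_5 = (+0.9710, +0.2392)
  (0,1): δ = 122.37°  ·
  (0,2): δ = 73.37°  ·
  (0,3): δ = 11.76°  ✓
  (0,4): δ = 85.91°  ·
  (0,5): δ = 125.60°  ·
  (1,2): δ = 131.00°  ·
  (1,3): δ = 45.87°  ·
  (1,4): δ = 28.28°  ·
  (1,5): δ = 67.97°  ·
  (2,3): δ = 94.87°  ·
  (2,4): δ = 20.72°  ✓
  (2,5): δ = 18.97°  ✓
  (3,4): δ = 105.84°  ·
  (3,5): δ = 66.16°  ·
  (4,5): δ = 140.31°  ·
antipodal pairs: 3

count = 3; pairs: (0,3), (2,4), (2,5)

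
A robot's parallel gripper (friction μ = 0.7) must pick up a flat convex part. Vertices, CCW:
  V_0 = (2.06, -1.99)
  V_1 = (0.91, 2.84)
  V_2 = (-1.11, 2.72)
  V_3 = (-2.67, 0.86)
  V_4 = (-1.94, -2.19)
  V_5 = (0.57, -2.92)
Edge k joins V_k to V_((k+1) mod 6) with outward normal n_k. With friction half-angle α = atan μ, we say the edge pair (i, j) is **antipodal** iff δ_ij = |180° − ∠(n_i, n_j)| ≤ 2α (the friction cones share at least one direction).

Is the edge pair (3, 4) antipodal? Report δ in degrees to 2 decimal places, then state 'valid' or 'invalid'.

α = atan 0.7 = 34.99°;  2α = 69.98°
edge 3: e_3 = (+0.73, -3.05);  n_3 = (-0.9725, -0.2328)
edge 4: e_4 = (+2.51, -0.73);  n_4 = (-0.2793, -0.9602)
∠(n_3, n_4) = 60.32°
δ = |180° − 60.32°| = 119.68°
119.68° > 2α = 69.98°  →  invalid

δ = 119.68°, invalid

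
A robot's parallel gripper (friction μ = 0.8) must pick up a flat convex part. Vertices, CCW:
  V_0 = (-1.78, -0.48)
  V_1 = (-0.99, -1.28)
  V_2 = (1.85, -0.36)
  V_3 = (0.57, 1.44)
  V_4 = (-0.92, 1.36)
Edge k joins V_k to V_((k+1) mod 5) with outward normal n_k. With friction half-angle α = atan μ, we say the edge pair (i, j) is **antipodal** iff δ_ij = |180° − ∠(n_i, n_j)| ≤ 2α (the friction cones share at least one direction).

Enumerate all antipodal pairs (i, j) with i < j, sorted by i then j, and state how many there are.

α = atan 0.8 = 38.66°;  2α = 77.32°
n_0 = (-0.7115, -0.7026)
n_1 = (+0.3082, -0.9513)
n_2 = (+0.8150, +0.5795)
n_3 = (-0.0536, +0.9986)
n_4 = (-0.9059, +0.4234)
  (0,1): δ = 116.69°  ·
  (0,2): δ = 9.22°  ✓
  (0,3): δ = 48.43°  ✓
  (0,4): δ = 110.31°  ·
  (1,2): δ = 72.53°  ✓
  (1,3): δ = 14.88°  ✓
  (1,4): δ = 47.00°  ✓
  (2,3): δ = 122.34°  ·
  (2,4): δ = 60.47°  ✓
  (3,4): δ = 118.12°  ·
antipodal pairs: 6

count = 6; pairs: (0,2), (0,3), (1,2), (1,3), (1,4), (2,4)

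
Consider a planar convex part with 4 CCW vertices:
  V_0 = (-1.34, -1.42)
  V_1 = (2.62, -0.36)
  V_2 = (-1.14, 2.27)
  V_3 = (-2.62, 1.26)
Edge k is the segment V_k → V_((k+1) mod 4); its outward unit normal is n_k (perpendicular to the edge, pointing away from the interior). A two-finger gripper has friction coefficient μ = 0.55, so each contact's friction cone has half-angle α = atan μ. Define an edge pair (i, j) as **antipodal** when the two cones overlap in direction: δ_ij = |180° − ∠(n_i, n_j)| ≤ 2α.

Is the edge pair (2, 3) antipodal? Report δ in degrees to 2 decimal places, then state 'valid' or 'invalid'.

α = atan 0.55 = 28.81°;  2α = 57.62°
edge 2: e_2 = (-1.48, -1.01);  n_2 = (-0.5637, +0.8260)
edge 3: e_3 = (+1.28, -2.68);  n_3 = (-0.9024, -0.4310)
∠(n_2, n_3) = 81.22°
δ = |180° − 81.22°| = 98.78°
98.78° > 2α = 57.62°  →  invalid

δ = 98.78°, invalid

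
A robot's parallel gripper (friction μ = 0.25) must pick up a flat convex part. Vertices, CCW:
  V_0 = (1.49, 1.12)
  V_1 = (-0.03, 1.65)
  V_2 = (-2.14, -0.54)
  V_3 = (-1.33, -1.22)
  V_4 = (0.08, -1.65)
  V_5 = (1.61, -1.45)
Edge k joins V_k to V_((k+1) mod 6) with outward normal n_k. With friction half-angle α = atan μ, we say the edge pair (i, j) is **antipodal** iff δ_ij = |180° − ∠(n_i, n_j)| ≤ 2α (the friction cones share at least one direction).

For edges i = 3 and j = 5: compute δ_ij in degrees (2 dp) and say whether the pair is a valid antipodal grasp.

δ = 70.37°, invalid

α = atan 0.25 = 14.04°;  2α = 28.07°
edge 3: e_3 = (+1.41, -0.43);  n_3 = (-0.2917, -0.9565)
edge 5: e_5 = (-0.12, +2.57);  n_5 = (+0.9989, +0.0466)
∠(n_3, n_5) = 109.63°
δ = |180° − 109.63°| = 70.37°
70.37° > 2α = 28.07°  →  invalid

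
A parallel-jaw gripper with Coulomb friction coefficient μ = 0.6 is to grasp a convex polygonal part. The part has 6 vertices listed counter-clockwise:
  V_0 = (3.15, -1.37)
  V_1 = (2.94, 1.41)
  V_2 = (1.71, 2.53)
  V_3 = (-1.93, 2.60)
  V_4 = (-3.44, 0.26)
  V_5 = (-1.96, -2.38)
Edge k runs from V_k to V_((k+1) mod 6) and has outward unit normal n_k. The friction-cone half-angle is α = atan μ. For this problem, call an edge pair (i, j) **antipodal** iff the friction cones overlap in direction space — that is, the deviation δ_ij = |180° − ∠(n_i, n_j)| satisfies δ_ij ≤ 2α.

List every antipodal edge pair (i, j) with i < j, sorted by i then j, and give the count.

count = 7; pairs: (0,3), (0,4), (1,4), (1,5), (2,4), (2,5), (3,5)

α = atan 0.6 = 30.96°;  2α = 61.93°
n_0 = (+0.9972, +0.0753)
n_1 = (+0.6733, +0.7394)
n_2 = (+0.0192, +0.9998)
n_3 = (-0.8402, +0.5422)
n_4 = (-0.8723, -0.4890)
n_5 = (+0.1939, -0.9810)
  (0,1): δ = 136.64°  ·
  (0,2): δ = 95.42°  ·
  (0,3): δ = 37.15°  ✓
  (0,4): δ = 24.96°  ✓
  (0,5): δ = 96.86°  ·
  (1,2): δ = 138.78°  ·
  (1,3): δ = 80.51°  ·
  (1,4): δ = 18.40°  ✓
  (1,5): δ = 53.50°  ✓
  (2,3): δ = 121.73°  ·
  (2,4): δ = 59.62°  ✓
  (2,5): δ = 12.28°  ✓
  (3,4): δ = 117.89°  ·
  (3,5): δ = 45.99°  ✓
  (4,5): δ = 108.09°  ·
antipodal pairs: 7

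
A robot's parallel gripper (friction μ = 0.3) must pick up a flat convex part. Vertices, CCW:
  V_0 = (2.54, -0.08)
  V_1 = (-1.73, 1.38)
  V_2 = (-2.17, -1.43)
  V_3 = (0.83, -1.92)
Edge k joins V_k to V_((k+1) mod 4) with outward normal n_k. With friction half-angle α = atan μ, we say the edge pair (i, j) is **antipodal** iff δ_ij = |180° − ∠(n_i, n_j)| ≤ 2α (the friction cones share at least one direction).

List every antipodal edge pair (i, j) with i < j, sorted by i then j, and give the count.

α = atan 0.3 = 16.70°;  2α = 33.40°
n_0 = (+0.3235, +0.9462)
n_1 = (-0.9880, +0.1547)
n_2 = (-0.1612, -0.9869)
n_3 = (+0.7325, -0.6808)
  (0,1): δ = 80.02°  ·
  (0,2): δ = 9.60°  ✓
  (0,3): δ = 65.97°  ·
  (1,2): δ = 90.38°  ·
  (1,3): δ = 34.00°  ·
  (2,3): δ = 123.63°  ·
antipodal pairs: 1

count = 1; pairs: (0,2)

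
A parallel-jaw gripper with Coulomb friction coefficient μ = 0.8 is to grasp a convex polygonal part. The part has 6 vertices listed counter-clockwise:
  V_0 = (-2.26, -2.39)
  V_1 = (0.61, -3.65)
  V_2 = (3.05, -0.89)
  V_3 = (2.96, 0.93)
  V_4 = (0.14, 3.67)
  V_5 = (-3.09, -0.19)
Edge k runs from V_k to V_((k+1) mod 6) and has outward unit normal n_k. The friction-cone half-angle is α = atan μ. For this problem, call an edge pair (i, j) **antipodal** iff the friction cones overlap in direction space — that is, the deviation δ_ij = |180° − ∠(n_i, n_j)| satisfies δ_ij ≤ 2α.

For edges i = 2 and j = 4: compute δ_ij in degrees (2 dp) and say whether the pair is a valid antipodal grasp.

α = atan 0.8 = 38.66°;  2α = 77.32°
edge 2: e_2 = (-0.09, +1.82);  n_2 = (+0.9988, +0.0494)
edge 4: e_4 = (-3.23, -3.86);  n_4 = (-0.7669, +0.6417)
∠(n_2, n_4) = 137.25°
δ = |180° − 137.25°| = 42.75°
42.75° ≤ 2α = 77.32°  →  valid

δ = 42.75°, valid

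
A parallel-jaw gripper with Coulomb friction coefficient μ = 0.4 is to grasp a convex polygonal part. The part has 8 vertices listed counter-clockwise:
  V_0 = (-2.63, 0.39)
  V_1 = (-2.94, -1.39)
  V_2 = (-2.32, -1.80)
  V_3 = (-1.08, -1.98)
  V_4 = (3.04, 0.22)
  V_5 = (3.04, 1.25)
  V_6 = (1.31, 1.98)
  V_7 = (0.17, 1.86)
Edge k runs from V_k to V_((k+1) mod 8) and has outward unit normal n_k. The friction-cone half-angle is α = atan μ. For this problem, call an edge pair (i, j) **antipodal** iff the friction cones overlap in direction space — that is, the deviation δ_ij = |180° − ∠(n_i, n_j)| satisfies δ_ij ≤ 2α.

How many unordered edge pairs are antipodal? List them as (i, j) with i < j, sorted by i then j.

α = atan 0.4 = 21.80°;  2α = 43.60°
n_0 = (-0.9852, +0.1716)
n_1 = (-0.5516, -0.8341)
n_2 = (-0.1437, -0.9896)
n_3 = (+0.4710, -0.8821)
n_4 = (+1.0000, -0.0000)
n_5 = (+0.3888, +0.9213)
n_6 = (-0.1047, +0.9945)
n_7 = (-0.4648, +0.8854)
  (0,1): δ = 113.60°  ·
  (0,2): δ = 88.38°  ·
  (0,3): δ = 52.02°  ·
  (0,4): δ = 9.88°  ✓
  (0,5): δ = 77.00°  ·
  (0,6): δ = 105.89°  ·
  (0,7): δ = 127.58°  ·
  (1,2): δ = 154.78°  ·
  (1,3): δ = 118.42°  ·
  (1,4): δ = 56.52°  ·
  (1,5): δ = 10.60°  ✓
  (1,6): δ = 39.49°  ✓
  (1,7): δ = 61.18°  ·
  (2,3): δ = 143.64°  ·
  (2,4): δ = 81.74°  ·
  (2,5): δ = 14.62°  ✓
  (2,6): δ = 14.27°  ✓
  (2,7): δ = 35.96°  ✓
  (3,4): δ = 118.10°  ·
  (3,5): δ = 50.98°  ·
  (3,6): δ = 22.09°  ✓
  (3,7): δ = 0.40°  ✓
  (4,5): δ = 112.88°  ·
  (4,6): δ = 83.99°  ·
  (4,7): δ = 62.30°  ·
  (5,6): δ = 151.11°  ·
  (5,7): δ = 129.42°  ·
  (6,7): δ = 158.31°  ·
antipodal pairs: 8

count = 8; pairs: (0,4), (1,5), (1,6), (2,5), (2,6), (2,7), (3,6), (3,7)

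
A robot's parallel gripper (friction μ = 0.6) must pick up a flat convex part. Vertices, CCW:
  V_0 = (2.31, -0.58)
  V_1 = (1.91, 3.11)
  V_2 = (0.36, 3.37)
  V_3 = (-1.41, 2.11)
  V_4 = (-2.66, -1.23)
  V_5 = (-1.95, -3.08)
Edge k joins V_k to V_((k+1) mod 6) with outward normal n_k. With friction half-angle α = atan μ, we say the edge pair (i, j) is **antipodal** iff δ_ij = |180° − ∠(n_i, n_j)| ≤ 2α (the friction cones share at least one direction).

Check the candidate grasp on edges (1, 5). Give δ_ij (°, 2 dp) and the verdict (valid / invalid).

α = atan 0.6 = 30.96°;  2α = 61.93°
edge 1: e_1 = (-1.55, +0.26);  n_1 = (+0.1654, +0.9862)
edge 5: e_5 = (+4.26, +2.50);  n_5 = (+0.5061, -0.8625)
∠(n_1, n_5) = 140.07°
δ = |180° − 140.07°| = 39.93°
39.93° ≤ 2α = 61.93°  →  valid

δ = 39.93°, valid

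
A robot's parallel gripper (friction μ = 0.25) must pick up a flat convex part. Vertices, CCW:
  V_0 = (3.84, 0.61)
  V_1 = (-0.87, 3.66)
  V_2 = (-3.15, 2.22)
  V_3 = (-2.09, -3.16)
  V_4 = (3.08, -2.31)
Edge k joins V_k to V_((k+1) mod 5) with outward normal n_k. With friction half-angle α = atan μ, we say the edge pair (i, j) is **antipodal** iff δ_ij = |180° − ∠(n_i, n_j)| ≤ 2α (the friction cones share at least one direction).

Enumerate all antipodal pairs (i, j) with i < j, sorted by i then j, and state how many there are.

count = 2; pairs: (1,3), (2,4)

α = atan 0.25 = 14.04°;  2α = 28.07°
n_0 = (+0.5435, +0.8394)
n_1 = (-0.5340, +0.8455)
n_2 = (-0.9811, -0.1933)
n_3 = (+0.1622, -0.9868)
n_4 = (+0.9678, -0.2519)
  (0,1): δ = 114.80°  ·
  (0,2): δ = 45.93°  ·
  (0,3): δ = 42.26°  ·
  (0,4): δ = 108.34°  ·
  (1,2): δ = 111.13°  ·
  (1,3): δ = 22.94°  ✓
  (1,4): δ = 43.14°  ·
  (2,3): δ = 91.81°  ·
  (2,4): δ = 25.73°  ✓
  (3,4): δ = 113.93°  ·
antipodal pairs: 2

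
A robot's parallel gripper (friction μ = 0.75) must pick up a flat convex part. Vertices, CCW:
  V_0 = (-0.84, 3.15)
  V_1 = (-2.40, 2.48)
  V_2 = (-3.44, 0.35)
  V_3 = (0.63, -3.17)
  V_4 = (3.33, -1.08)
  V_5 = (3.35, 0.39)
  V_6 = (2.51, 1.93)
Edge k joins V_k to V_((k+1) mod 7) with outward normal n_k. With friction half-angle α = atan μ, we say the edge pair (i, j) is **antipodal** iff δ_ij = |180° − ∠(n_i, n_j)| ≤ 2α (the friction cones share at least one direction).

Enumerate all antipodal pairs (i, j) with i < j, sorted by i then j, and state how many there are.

α = atan 0.75 = 36.87°;  2α = 73.74°
n_0 = (-0.3946, +0.9188)
n_1 = (-0.8986, +0.4388)
n_2 = (-0.6542, -0.7564)
n_3 = (+0.6121, -0.7908)
n_4 = (+0.9999, -0.0136)
n_5 = (+0.8779, +0.4789)
n_6 = (+0.3422, +0.9396)
  (0,1): δ = 139.27°  ·
  (0,2): δ = 64.10°  ✓
  (0,3): δ = 14.50°  ✓
  (0,4): δ = 65.98°  ✓
  (0,5): δ = 95.37°  ·
  (0,6): δ = 136.75°  ·
  (1,2): δ = 104.83°  ·
  (1,3): δ = 26.23°  ✓
  (1,4): δ = 25.25°  ✓
  (1,5): δ = 54.64°  ✓
  (1,6): δ = 96.01°  ·
  (2,3): δ = 101.40°  ·
  (2,4): δ = 49.92°  ✓
  (2,5): δ = 20.53°  ✓
  (2,6): δ = 20.84°  ✓
  (3,4): δ = 128.52°  ·
  (3,5): δ = 99.13°  ·
  (3,6): δ = 57.75°  ✓
  (4,5): δ = 150.61°  ·
  (4,6): δ = 109.23°  ·
  (5,6): δ = 138.62°  ·
antipodal pairs: 10

count = 10; pairs: (0,2), (0,3), (0,4), (1,3), (1,4), (1,5), (2,4), (2,5), (2,6), (3,6)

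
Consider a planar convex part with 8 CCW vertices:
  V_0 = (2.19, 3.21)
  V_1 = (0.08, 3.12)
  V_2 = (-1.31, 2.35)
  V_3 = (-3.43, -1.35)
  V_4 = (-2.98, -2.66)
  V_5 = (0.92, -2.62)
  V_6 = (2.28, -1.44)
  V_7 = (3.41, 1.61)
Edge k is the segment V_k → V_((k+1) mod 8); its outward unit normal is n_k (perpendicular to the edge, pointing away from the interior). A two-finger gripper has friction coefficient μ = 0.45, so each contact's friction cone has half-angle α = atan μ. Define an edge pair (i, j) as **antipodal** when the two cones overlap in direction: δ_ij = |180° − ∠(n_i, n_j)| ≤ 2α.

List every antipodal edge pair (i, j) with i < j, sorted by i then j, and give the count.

count = 9; pairs: (0,4), (0,5), (1,4), (1,5), (1,6), (2,5), (2,6), (3,6), (3,7)

α = atan 0.45 = 24.23°;  2α = 48.46°
n_0 = (-0.0426, +0.9991)
n_1 = (-0.4846, +0.8748)
n_2 = (-0.8677, +0.4971)
n_3 = (-0.9458, -0.3249)
n_4 = (+0.0103, -0.9999)
n_5 = (+0.6554, -0.7553)
n_6 = (+0.9377, -0.3474)
n_7 = (+0.7952, +0.6063)
  (0,1): δ = 153.46°  ·
  (0,2): δ = 122.25°  ·
  (0,3): δ = 73.48°  ·
  (0,4): δ = 1.85°  ✓
  (0,5): δ = 38.50°  ✓
  (0,6): δ = 67.23°  ·
  (0,7): δ = 124.88°  ·
  (1,2): δ = 148.80°  ·
  (1,3): δ = 100.03°  ·
  (1,4): δ = 28.40°  ✓
  (1,5): δ = 11.96°  ✓
  (1,6): δ = 40.69°  ✓
  (1,7): δ = 98.34°  ·
  (2,3): δ = 131.23°  ·
  (2,4): δ = 59.60°  ·
  (2,5): δ = 19.24°  ✓
  (2,6): δ = 9.48°  ✓
  (2,7): δ = 67.14°  ·
  (3,4): δ = 108.37°  ·
  (3,5): δ = 68.01°  ·
  (3,6): δ = 39.29°  ✓
  (3,7): δ = 18.37°  ✓
  (4,5): δ = 139.64°  ·
  (4,6): δ = 110.92°  ·
  (4,7): δ = 53.26°  ·
  (5,6): δ = 151.28°  ·
  (5,7): δ = 93.62°  ·
  (6,7): δ = 122.35°  ·
antipodal pairs: 9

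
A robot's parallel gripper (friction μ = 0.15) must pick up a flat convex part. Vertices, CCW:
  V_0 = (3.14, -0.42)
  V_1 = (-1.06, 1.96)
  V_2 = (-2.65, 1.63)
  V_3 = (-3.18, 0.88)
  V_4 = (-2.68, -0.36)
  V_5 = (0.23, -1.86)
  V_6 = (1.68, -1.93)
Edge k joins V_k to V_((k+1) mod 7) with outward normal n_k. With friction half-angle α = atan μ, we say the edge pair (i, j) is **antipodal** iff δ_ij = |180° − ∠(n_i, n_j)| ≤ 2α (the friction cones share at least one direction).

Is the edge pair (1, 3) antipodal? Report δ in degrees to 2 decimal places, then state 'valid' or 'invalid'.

α = atan 0.15 = 8.53°;  2α = 17.06°
edge 1: e_1 = (-1.59, -0.33);  n_1 = (-0.2032, +0.9791)
edge 3: e_3 = (+0.50, -1.24);  n_3 = (-0.9274, -0.3740)
∠(n_1, n_3) = 100.24°
δ = |180° − 100.24°| = 79.76°
79.76° > 2α = 17.06°  →  invalid

δ = 79.76°, invalid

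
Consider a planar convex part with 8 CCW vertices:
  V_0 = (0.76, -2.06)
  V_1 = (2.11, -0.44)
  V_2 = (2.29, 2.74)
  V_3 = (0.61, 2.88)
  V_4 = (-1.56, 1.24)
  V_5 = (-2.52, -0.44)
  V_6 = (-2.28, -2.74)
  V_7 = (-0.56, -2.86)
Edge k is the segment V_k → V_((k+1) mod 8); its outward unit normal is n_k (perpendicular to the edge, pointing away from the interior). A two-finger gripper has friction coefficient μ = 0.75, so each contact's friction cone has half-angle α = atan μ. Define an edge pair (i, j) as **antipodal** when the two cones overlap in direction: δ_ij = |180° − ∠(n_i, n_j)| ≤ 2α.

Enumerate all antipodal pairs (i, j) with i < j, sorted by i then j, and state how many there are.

count = 14; pairs: (0,2), (0,3), (0,4), (0,5), (1,3), (1,4), (1,5), (2,6), (2,7), (3,6), (3,7), (4,6), (4,7), (5,7)

α = atan 0.75 = 36.87°;  2α = 73.74°
n_0 = (+0.7682, -0.6402)
n_1 = (+0.9984, -0.0565)
n_2 = (+0.0830, +0.9965)
n_3 = (-0.6029, +0.7978)
n_4 = (-0.8682, +0.4961)
n_5 = (-0.9946, -0.1038)
n_6 = (-0.0696, -0.9976)
n_7 = (+0.5183, -0.8552)
  (0,1): δ = 143.43°  ·
  (0,2): δ = 54.96°  ✓
  (0,3): δ = 13.11°  ✓
  (0,4): δ = 10.06°  ✓
  (0,5): δ = 45.76°  ✓
  (0,6): δ = 125.81°  ·
  (0,7): δ = 161.02°  ·
  (1,2): δ = 91.52°  ·
  (1,3): δ = 49.68°  ✓
  (1,4): δ = 26.51°  ✓
  (1,5): δ = 9.20°  ✓
  (1,6): δ = 89.25°  ·
  (1,7): δ = 124.46°  ·
  (2,3): δ = 138.16°  ·
  (2,4): δ = 114.98°  ·
  (2,5): δ = 79.28°  ·
  (2,6): δ = 0.77°  ✓
  (2,7): δ = 35.98°  ✓
  (3,4): δ = 156.83°  ·
  (3,5): δ = 121.12°  ·
  (3,6): δ = 41.07°  ✓
  (3,7): δ = 5.86°  ✓
  (4,5): δ = 144.30°  ·
  (4,6): δ = 64.25°  ✓
  (4,7): δ = 29.04°  ✓
  (5,6): δ = 99.95°  ·
  (5,7): δ = 64.74°  ✓
  (6,7): δ = 144.79°  ·
antipodal pairs: 14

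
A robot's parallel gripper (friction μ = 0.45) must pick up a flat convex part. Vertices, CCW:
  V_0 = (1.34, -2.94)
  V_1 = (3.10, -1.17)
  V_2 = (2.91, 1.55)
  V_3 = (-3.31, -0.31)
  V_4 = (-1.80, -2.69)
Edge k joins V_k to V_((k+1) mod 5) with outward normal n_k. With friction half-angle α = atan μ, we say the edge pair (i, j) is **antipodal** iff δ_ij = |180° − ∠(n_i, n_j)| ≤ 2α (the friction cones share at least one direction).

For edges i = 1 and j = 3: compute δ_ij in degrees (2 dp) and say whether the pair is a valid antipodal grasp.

δ = 28.40°, valid

α = atan 0.45 = 24.23°;  2α = 48.46°
edge 1: e_1 = (-0.19, +2.72);  n_1 = (+0.9976, +0.0697)
edge 3: e_3 = (+1.51, -2.38);  n_3 = (-0.8444, -0.5357)
∠(n_1, n_3) = 151.60°
δ = |180° − 151.60°| = 28.40°
28.40° ≤ 2α = 48.46°  →  valid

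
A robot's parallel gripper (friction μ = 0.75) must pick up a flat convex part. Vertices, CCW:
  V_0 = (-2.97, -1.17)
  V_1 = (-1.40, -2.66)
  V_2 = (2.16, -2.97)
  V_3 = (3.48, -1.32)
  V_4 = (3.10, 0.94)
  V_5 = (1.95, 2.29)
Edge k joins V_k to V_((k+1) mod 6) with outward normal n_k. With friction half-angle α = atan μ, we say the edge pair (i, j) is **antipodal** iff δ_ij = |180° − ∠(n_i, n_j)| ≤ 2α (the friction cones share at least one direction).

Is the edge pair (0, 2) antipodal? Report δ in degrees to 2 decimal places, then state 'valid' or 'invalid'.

δ = 85.16°, invalid

α = atan 0.75 = 36.87°;  2α = 73.74°
edge 0: e_0 = (+1.57, -1.49);  n_0 = (-0.6884, -0.7253)
edge 2: e_2 = (+1.32, +1.65);  n_2 = (+0.7809, -0.6247)
∠(n_0, n_2) = 94.84°
δ = |180° − 94.84°| = 85.16°
85.16° > 2α = 73.74°  →  invalid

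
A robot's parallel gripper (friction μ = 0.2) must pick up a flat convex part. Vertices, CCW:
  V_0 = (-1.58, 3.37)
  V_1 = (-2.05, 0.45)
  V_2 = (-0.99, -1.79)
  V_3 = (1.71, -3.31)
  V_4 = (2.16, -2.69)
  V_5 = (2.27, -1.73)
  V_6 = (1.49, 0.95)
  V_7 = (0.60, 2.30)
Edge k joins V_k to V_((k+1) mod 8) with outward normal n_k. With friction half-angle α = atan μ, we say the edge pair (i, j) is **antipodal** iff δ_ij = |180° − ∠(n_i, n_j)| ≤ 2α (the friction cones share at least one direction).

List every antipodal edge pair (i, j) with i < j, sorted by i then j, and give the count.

count = 4; pairs: (0,4), (1,5), (1,6), (2,7)

α = atan 0.2 = 11.31°;  2α = 22.62°
n_0 = (-0.9873, +0.1589)
n_1 = (-0.9039, -0.4277)
n_2 = (-0.4906, -0.8714)
n_3 = (+0.8093, -0.5874)
n_4 = (+0.9935, -0.1138)
n_5 = (+0.9602, +0.2794)
n_6 = (+0.8349, +0.5504)
n_7 = (+0.4406, +0.8977)
  (0,1): δ = 145.53°  ·
  (0,2): δ = 110.23°  ·
  (0,3): δ = 26.83°  ·
  (0,4): δ = 2.61°  ✓
  (0,5): δ = 25.37°  ·
  (0,6): δ = 42.54°  ·
  (0,7): δ = 73.00°  ·
  (1,2): δ = 144.70°  ·
  (1,3): δ = 61.30°  ·
  (1,4): δ = 31.86°  ·
  (1,5): δ = 9.10°  ✓
  (1,6): δ = 8.07°  ✓
  (1,7): δ = 38.53°  ·
  (2,3): δ = 96.59°  ·
  (2,4): δ = 67.16°  ·
  (2,5): δ = 44.39°  ·
  (2,6): δ = 27.23°  ·
  (2,7): δ = 3.23°  ✓
  (3,4): δ = 150.56°  ·
  (3,5): δ = 127.80°  ·
  (3,6): δ = 110.63°  ·
  (3,7): δ = 80.17°  ·
  (4,5): δ = 157.24°  ·
  (4,6): δ = 140.07°  ·
  (4,7): δ = 109.61°  ·
  (5,6): δ = 162.83°  ·
  (5,7): δ = 132.37°  ·
  (6,7): δ = 149.54°  ·
antipodal pairs: 4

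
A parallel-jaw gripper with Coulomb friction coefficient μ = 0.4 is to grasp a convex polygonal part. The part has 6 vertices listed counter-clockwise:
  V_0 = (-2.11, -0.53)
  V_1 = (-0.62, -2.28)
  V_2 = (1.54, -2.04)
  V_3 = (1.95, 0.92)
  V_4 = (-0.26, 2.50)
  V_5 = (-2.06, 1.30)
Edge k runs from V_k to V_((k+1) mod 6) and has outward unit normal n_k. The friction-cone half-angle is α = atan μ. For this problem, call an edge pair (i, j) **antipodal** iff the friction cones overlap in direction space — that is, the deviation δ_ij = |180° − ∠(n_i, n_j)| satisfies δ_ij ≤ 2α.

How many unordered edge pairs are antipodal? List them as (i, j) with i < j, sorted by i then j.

count = 4; pairs: (0,3), (1,3), (1,4), (2,5)

α = atan 0.4 = 21.80°;  2α = 43.60°
n_0 = (-0.7614, -0.6483)
n_1 = (+0.1104, -0.9939)
n_2 = (+0.9905, -0.1372)
n_3 = (+0.5816, +0.8135)
n_4 = (-0.5547, +0.8321)
n_5 = (-0.9996, +0.0273)
  (0,1): δ = 124.07°  ·
  (0,2): δ = 48.30°  ·
  (0,3): δ = 14.03°  ✓
  (0,4): δ = 83.28°  ·
  (0,5): δ = 138.02°  ·
  (1,2): δ = 104.23°  ·
  (1,3): δ = 41.90°  ✓
  (1,4): δ = 27.35°  ✓
  (1,5): δ = 82.09°  ·
  (2,3): δ = 117.68°  ·
  (2,4): δ = 48.42°  ·
  (2,5): δ = 6.32°  ✓
  (3,4): δ = 110.75°  ·
  (3,5): δ = 56.00°  ·
  (4,5): δ = 125.26°  ·
antipodal pairs: 4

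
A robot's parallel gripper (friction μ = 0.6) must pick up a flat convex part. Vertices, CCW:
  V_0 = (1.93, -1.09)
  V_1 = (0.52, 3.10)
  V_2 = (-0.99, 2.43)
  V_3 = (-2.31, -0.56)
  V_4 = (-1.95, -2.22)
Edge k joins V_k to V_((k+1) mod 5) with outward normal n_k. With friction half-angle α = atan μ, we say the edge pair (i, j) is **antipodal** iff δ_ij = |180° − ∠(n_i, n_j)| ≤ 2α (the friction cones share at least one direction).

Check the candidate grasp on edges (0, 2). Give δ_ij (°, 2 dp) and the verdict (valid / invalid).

δ = 42.42°, valid

α = atan 0.6 = 30.96°;  2α = 61.93°
edge 0: e_0 = (-1.41, +4.19);  n_0 = (+0.9478, +0.3189)
edge 2: e_2 = (-1.32, -2.99);  n_2 = (-0.9148, +0.4039)
∠(n_0, n_2) = 137.58°
δ = |180° − 137.58°| = 42.42°
42.42° ≤ 2α = 61.93°  →  valid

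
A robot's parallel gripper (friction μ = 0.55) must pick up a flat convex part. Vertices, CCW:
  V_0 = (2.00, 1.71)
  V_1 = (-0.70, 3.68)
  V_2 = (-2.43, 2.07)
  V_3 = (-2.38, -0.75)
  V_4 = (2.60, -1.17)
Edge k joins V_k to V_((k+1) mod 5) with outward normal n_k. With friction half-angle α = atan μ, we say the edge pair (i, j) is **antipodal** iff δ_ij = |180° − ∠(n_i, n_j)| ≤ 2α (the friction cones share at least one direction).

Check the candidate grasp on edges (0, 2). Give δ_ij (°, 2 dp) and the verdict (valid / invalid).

δ = 52.87°, valid

α = atan 0.55 = 28.81°;  2α = 57.62°
edge 0: e_0 = (-2.70, +1.97);  n_0 = (+0.5894, +0.8078)
edge 2: e_2 = (+0.05, -2.82);  n_2 = (-0.9998, -0.0177)
∠(n_0, n_2) = 127.13°
δ = |180° − 127.13°| = 52.87°
52.87° ≤ 2α = 57.62°  →  valid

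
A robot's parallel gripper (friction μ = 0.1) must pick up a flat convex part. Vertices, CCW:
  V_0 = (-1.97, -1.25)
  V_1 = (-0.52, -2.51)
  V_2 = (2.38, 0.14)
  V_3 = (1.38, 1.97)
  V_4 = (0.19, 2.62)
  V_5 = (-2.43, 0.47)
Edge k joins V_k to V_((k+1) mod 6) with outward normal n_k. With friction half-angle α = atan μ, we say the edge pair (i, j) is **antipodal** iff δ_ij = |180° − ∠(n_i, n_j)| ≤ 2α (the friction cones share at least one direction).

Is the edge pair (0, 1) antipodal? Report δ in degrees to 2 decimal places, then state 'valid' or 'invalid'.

α = atan 0.1 = 5.71°;  2α = 11.42°
edge 0: e_0 = (+1.45, -1.26);  n_0 = (-0.6559, -0.7548)
edge 1: e_1 = (+2.90, +2.65);  n_1 = (+0.6746, -0.7382)
∠(n_0, n_1) = 83.41°
δ = |180° − 83.41°| = 96.59°
96.59° > 2α = 11.42°  →  invalid

δ = 96.59°, invalid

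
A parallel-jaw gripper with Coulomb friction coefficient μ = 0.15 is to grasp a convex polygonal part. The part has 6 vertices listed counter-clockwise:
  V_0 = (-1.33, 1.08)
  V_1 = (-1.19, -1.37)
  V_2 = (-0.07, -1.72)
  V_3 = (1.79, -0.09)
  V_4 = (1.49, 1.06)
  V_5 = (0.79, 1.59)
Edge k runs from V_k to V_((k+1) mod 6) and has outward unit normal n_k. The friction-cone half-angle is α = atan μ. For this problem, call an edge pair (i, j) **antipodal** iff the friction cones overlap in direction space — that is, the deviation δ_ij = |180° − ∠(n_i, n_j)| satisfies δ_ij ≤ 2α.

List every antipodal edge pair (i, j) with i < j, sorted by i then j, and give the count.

α = atan 0.15 = 8.53°;  2α = 17.06°
n_0 = (-0.9984, -0.0570)
n_1 = (-0.2983, -0.9545)
n_2 = (+0.6591, -0.7521)
n_3 = (+0.9676, +0.2524)
n_4 = (+0.6036, +0.7973)
n_5 = (-0.2339, +0.9723)
  (0,1): δ = 110.62°  ·
  (0,2): δ = 52.04°  ·
  (0,3): δ = 11.35°  ✓
  (0,4): δ = 49.60°  ·
  (0,5): δ = 100.26°  ·
  (1,2): δ = 121.42°  ·
  (1,3): δ = 58.03°  ·
  (1,4): δ = 19.78°  ·
  (1,5): δ = 30.88°  ·
  (2,3): δ = 116.61°  ·
  (2,4): δ = 78.36°  ·
  (2,5): δ = 27.70°  ·
  (3,4): δ = 141.75°  ·
  (3,5): δ = 91.09°  ·
  (4,5): δ = 129.34°  ·
antipodal pairs: 1

count = 1; pairs: (0,3)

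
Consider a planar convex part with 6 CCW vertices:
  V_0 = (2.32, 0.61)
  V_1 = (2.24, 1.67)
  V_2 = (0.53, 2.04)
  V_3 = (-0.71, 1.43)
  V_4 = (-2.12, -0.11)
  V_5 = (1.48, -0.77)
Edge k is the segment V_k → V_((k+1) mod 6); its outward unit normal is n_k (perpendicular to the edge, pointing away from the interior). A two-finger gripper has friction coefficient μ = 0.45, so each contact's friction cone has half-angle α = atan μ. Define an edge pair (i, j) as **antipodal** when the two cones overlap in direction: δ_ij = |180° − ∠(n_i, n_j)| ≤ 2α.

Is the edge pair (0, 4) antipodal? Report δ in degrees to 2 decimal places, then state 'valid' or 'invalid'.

δ = 75.30°, invalid

α = atan 0.45 = 24.23°;  2α = 48.46°
edge 0: e_0 = (-0.08, +1.06);  n_0 = (+0.9972, +0.0753)
edge 4: e_4 = (+3.60, -0.66);  n_4 = (-0.1803, -0.9836)
∠(n_0, n_4) = 104.70°
δ = |180° − 104.70°| = 75.30°
75.30° > 2α = 48.46°  →  invalid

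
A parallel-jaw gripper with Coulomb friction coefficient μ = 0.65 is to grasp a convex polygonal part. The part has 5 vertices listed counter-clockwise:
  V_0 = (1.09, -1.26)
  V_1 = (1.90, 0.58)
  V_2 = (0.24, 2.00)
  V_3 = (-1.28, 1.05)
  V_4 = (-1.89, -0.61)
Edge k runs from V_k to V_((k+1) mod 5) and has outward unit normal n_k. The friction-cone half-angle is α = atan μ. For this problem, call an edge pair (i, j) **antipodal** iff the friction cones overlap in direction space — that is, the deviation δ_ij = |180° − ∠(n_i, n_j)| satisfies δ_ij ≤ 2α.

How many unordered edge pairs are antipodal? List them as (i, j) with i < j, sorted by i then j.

α = atan 0.65 = 33.02°;  2α = 66.05°
n_0 = (+0.9152, -0.4029)
n_1 = (+0.6500, +0.7599)
n_2 = (-0.5300, +0.8480)
n_3 = (-0.9386, +0.3449)
n_4 = (-0.2131, -0.9770)
  (0,1): δ = 106.78°  ·
  (0,2): δ = 34.23°  ✓
  (0,3): δ = 3.58°  ✓
  (0,4): δ = 101.46°  ·
  (1,2): δ = 107.45°  ·
  (1,3): δ = 69.63°  ·
  (1,4): δ = 28.24°  ✓
  (2,3): δ = 142.18°  ·
  (2,4): δ = 44.31°  ✓
  (3,4): δ = 82.13°  ·
antipodal pairs: 4

count = 4; pairs: (0,2), (0,3), (1,4), (2,4)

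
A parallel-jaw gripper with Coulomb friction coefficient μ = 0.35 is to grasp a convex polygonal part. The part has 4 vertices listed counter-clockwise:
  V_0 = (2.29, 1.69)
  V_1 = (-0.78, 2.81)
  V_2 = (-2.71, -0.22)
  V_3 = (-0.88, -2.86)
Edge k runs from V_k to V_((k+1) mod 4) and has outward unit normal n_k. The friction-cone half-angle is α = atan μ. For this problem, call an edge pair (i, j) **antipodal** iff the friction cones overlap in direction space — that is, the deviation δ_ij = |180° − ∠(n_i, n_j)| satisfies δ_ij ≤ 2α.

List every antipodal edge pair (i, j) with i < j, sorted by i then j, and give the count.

count = 2; pairs: (0,2), (1,3)

α = atan 0.35 = 19.29°;  2α = 38.58°
n_0 = (+0.3427, +0.9394)
n_1 = (-0.8434, +0.5372)
n_2 = (-0.8219, -0.5697)
n_3 = (+0.8205, -0.5716)
  (0,1): δ = 102.45°  ·
  (0,2): δ = 35.23°  ✓
  (0,3): δ = 75.18°  ·
  (1,2): δ = 112.78°  ·
  (1,3): δ = 2.37°  ✓
  (2,3): δ = 69.59°  ·
antipodal pairs: 2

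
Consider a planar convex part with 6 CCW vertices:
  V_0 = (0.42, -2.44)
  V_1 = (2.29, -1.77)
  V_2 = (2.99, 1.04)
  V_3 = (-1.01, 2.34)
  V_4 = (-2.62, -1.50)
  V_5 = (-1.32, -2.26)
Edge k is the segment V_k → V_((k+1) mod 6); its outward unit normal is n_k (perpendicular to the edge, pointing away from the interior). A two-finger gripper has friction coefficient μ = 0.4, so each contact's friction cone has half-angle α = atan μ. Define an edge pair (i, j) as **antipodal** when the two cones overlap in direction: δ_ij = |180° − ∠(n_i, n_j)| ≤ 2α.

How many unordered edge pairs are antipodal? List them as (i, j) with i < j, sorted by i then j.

α = atan 0.4 = 21.80°;  2α = 43.60°
n_0 = (+0.3373, -0.9414)
n_1 = (+0.9703, -0.2417)
n_2 = (+0.3091, +0.9510)
n_3 = (-0.9222, +0.3867)
n_4 = (-0.5047, -0.8633)
n_5 = (-0.1029, -0.9947)
  (0,1): δ = 123.70°  ·
  (0,2): δ = 37.72°  ✓
  (0,3): δ = 47.54°  ·
  (0,4): δ = 129.98°  ·
  (0,5): δ = 154.38°  ·
  (1,2): δ = 94.02°  ·
  (1,3): δ = 8.76°  ✓
  (1,4): δ = 73.68°  ·
  (1,5): δ = 98.08°  ·
  (2,3): δ = 94.74°  ·
  (2,4): δ = 12.31°  ✓
  (2,5): δ = 12.10°  ✓
  (3,4): δ = 97.56°  ·
  (3,5): δ = 73.16°  ·
  (4,5): δ = 155.59°  ·
antipodal pairs: 4

count = 4; pairs: (0,2), (1,3), (2,4), (2,5)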